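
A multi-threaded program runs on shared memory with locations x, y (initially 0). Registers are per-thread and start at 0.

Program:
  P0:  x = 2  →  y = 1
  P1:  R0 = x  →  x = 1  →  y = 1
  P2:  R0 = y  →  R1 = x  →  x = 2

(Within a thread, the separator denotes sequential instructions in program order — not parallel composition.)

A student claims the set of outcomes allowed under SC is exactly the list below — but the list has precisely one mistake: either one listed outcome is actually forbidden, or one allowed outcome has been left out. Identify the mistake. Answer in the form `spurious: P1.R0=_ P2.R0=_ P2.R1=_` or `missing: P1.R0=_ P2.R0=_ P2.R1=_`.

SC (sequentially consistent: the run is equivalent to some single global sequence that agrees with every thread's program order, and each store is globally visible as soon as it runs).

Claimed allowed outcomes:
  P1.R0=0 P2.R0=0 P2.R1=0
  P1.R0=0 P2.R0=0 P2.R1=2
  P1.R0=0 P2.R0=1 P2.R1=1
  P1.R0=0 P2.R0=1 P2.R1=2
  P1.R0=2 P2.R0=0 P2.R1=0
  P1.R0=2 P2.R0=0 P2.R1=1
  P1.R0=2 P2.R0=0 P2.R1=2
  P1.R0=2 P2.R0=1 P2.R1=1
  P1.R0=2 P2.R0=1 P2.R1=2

missing: P1.R0=0 P2.R0=0 P2.R1=1

outcome vector order: (P1.R0,P2.R0,P2.R1)
under SC → <0 0 0>; <0 0 1>; <0 0 2>; <0 1 1>; <0 1 2>; <2 0 0>; <2 0 1>; <2 0 2>; <2 1 1>; <2 1 2>
SC∖claimed = {<0 0 1>}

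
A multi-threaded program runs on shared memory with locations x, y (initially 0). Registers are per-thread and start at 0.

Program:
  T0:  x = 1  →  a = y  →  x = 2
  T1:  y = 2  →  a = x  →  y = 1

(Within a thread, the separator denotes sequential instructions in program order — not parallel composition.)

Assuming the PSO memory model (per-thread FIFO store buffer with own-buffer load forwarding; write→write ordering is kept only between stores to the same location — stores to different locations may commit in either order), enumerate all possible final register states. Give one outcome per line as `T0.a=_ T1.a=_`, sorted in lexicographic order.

T0.a=0 T1.a=0
T0.a=0 T1.a=1
T0.a=0 T1.a=2
T0.a=1 T1.a=0
T0.a=1 T1.a=1
T0.a=2 T1.a=0
T0.a=2 T1.a=1
T0.a=2 T1.a=2

outcome vector order: (T0.a,T1.a)
|PSO outcomes| = 8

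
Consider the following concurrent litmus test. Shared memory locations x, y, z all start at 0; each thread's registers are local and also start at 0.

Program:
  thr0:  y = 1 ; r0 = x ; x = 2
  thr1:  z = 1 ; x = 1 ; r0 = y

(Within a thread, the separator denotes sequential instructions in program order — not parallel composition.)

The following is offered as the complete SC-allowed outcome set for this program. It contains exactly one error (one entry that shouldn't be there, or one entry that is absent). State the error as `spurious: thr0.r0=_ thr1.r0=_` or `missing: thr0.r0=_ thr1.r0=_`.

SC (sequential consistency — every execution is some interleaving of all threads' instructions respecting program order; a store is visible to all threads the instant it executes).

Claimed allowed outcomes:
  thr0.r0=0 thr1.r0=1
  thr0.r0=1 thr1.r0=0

outcome vector order: (thr0.r0,thr1.r0)
SC: 3 outcomes — {01 10 11}
SC∖claimed = {11}

missing: thr0.r0=1 thr1.r0=1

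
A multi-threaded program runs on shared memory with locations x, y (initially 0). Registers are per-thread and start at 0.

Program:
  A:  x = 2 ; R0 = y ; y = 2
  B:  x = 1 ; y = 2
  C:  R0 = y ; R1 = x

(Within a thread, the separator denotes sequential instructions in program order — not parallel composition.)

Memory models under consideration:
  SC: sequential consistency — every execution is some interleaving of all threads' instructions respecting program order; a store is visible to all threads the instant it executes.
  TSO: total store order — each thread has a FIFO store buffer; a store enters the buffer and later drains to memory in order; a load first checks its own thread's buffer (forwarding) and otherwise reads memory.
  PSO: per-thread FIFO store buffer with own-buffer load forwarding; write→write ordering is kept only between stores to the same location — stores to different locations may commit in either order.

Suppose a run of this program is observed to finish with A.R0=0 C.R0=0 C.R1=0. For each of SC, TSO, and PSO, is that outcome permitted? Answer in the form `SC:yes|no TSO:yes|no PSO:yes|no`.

SC:yes TSO:yes PSO:yes

outcome vector order: (A.R0,C.R0,C.R1)
SC (10): 000 001 002 021 022 200 201 202 221 222
TSO (10): 000 001 002 021 022 200 201 202 221 222
PSO (12): 000 001 002 020 021 022 200 201 202 220 221 222
target 000 ∈ {SC,TSO,PSO}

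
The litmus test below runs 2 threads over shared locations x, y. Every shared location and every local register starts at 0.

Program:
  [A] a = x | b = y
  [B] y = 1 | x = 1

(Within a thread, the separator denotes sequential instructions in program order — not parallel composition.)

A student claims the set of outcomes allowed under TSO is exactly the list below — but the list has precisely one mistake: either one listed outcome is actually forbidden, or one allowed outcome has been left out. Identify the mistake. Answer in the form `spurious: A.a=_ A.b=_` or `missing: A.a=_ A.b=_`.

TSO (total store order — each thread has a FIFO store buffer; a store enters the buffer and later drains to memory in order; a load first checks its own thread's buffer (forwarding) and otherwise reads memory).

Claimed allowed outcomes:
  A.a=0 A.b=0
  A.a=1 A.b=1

outcome vector order: (A.a,A.b)
TSO (3): (0,0), (0,1), (1,1)
TSO∖claimed = {(0,1)}

missing: A.a=0 A.b=1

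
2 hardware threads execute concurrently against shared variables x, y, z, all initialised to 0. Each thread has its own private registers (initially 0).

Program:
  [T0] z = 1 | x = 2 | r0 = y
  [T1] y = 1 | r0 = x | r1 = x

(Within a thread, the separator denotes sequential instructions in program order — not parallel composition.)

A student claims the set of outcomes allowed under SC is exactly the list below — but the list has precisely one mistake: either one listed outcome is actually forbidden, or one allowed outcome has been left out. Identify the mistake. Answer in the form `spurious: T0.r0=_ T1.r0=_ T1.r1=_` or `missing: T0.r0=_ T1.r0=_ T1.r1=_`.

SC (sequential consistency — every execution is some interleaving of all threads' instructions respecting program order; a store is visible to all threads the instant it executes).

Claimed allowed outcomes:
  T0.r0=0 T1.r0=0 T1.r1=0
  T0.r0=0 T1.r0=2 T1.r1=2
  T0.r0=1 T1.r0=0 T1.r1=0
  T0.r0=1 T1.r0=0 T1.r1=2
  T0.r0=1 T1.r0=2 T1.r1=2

spurious: T0.r0=0 T1.r0=0 T1.r1=0

outcome vector order: (T0.r0,T1.r0,T1.r1)
SC: 4 outcomes — {022, 100, 102, 122}
claimed∖SC = {000}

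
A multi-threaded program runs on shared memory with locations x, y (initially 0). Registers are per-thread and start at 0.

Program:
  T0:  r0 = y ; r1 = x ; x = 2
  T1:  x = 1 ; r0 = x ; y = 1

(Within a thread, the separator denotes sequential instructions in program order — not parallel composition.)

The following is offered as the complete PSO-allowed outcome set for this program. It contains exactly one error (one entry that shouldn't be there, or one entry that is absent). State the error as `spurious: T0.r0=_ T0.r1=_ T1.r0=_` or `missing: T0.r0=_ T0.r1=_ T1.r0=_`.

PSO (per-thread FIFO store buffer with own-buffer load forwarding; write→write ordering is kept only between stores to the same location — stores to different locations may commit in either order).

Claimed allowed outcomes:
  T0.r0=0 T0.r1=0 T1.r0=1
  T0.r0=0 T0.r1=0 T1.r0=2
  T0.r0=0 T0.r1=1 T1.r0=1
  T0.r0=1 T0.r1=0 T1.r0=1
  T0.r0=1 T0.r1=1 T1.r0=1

outcome vector order: (T0.r0,T0.r1,T1.r0)
PSO (6): 001; 002; 011; 012; 101; 111
PSO∖claimed = {012}

missing: T0.r0=0 T0.r1=1 T1.r0=2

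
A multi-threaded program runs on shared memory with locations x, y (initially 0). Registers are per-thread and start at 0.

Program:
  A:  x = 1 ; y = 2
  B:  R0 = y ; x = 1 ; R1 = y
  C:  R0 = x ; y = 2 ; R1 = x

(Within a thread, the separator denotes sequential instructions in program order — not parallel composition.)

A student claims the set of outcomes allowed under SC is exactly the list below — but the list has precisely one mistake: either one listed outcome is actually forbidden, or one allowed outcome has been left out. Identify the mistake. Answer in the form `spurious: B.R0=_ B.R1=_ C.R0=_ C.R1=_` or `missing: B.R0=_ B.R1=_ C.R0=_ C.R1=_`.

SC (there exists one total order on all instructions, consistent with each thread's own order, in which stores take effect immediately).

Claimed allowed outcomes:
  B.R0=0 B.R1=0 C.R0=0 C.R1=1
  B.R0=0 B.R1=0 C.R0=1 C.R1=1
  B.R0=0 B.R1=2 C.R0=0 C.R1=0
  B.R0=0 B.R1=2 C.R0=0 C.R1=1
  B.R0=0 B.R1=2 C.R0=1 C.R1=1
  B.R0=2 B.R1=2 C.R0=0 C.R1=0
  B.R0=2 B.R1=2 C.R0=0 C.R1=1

outcome vector order: (B.R0,B.R1,C.R0,C.R1)
under SC → (0,0,0,1); (0,0,1,1); (0,2,0,0); (0,2,0,1); (0,2,1,1); (2,2,0,0); (2,2,0,1); (2,2,1,1)
SC∖claimed = {(2,2,1,1)}

missing: B.R0=2 B.R1=2 C.R0=1 C.R1=1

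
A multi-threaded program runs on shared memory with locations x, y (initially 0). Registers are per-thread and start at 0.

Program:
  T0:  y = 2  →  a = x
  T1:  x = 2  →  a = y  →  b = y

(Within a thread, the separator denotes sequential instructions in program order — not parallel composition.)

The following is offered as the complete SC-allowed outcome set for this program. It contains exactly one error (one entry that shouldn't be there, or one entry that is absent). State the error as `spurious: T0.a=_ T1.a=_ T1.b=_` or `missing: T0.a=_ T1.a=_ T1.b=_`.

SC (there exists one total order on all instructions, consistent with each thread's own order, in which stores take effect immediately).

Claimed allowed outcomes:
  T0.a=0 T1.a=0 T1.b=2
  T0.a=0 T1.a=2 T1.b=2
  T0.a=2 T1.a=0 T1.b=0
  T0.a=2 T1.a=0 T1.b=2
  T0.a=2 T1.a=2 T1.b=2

spurious: T0.a=0 T1.a=0 T1.b=2

outcome vector order: (T0.a,T1.a,T1.b)
SC (4): <0 2 2>; <2 0 0>; <2 0 2>; <2 2 2>
claimed∖SC = {<0 0 2>}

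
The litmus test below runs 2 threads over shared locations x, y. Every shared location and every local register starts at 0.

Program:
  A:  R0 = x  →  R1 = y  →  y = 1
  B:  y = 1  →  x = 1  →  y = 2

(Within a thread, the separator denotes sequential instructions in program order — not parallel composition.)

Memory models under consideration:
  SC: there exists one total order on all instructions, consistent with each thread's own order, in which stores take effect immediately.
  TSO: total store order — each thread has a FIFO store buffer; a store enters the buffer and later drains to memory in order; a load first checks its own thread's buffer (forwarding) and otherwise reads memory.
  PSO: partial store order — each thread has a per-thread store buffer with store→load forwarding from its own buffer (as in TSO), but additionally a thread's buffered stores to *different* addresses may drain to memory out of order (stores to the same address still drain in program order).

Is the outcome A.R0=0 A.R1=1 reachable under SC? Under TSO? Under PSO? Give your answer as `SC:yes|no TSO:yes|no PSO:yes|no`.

SC:yes TSO:yes PSO:yes

outcome vector order: (A.R0,A.R1)
[SC] allowed = {0/0; 0/1; 0/2; 1/1; 1/2}
[TSO] allowed = {0/0; 0/1; 0/2; 1/1; 1/2}
[PSO] allowed = {0/0; 0/1; 0/2; 1/0; 1/1; 1/2}
target 0/1 ∈ {SC,TSO,PSO}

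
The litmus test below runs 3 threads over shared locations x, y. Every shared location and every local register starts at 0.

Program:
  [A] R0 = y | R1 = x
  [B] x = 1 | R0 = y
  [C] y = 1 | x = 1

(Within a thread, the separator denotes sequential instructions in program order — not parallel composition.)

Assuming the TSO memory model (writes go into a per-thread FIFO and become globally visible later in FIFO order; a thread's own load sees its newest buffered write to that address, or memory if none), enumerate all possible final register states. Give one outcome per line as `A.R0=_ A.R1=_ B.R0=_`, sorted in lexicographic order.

outcome vector order: (A.R0,A.R1,B.R0)
|TSO outcomes| = 8

A.R0=0 A.R1=0 B.R0=0
A.R0=0 A.R1=0 B.R0=1
A.R0=0 A.R1=1 B.R0=0
A.R0=0 A.R1=1 B.R0=1
A.R0=1 A.R1=0 B.R0=0
A.R0=1 A.R1=0 B.R0=1
A.R0=1 A.R1=1 B.R0=0
A.R0=1 A.R1=1 B.R0=1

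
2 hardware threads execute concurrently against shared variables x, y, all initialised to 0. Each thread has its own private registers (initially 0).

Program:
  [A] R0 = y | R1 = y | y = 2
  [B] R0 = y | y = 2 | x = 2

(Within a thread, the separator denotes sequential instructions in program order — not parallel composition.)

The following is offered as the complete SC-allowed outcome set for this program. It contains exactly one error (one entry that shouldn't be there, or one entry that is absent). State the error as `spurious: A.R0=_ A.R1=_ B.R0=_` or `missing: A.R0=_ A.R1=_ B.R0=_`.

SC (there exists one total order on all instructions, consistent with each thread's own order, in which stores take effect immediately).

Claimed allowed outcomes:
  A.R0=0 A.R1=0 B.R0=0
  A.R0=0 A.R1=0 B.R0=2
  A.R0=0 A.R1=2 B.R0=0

missing: A.R0=2 A.R1=2 B.R0=0

outcome vector order: (A.R0,A.R1,B.R0)
SC (4): 0/0/0, 0/0/2, 0/2/0, 2/2/0
SC∖claimed = {2/2/0}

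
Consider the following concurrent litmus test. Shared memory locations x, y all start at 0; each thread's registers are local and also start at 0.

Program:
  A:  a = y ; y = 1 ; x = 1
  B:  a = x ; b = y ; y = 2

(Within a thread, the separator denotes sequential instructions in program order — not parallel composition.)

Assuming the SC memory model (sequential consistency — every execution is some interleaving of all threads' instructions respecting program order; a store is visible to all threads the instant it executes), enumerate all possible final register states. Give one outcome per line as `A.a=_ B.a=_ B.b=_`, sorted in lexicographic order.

A.a=0 B.a=0 B.b=0
A.a=0 B.a=0 B.b=1
A.a=0 B.a=1 B.b=1
A.a=2 B.a=0 B.b=0

outcome vector order: (A.a,B.a,B.b)
|SC outcomes| = 4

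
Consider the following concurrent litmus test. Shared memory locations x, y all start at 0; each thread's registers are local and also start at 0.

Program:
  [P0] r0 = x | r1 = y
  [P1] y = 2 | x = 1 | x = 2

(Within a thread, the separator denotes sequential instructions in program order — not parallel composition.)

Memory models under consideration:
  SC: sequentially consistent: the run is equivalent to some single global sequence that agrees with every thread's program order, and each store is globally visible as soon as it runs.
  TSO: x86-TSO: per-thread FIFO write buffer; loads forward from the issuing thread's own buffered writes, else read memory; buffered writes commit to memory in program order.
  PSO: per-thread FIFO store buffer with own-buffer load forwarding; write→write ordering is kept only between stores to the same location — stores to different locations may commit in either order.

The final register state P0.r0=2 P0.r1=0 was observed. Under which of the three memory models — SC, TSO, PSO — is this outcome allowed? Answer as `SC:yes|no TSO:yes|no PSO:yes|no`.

outcome vector order: (P0.r0,P0.r1)
under SC → 0/0, 0/2, 1/2, 2/2
under TSO → 0/0, 0/2, 1/2, 2/2
under PSO → 0/0, 0/2, 1/0, 1/2, 2/0, 2/2
target 2/0 ∈ {PSO}

SC:no TSO:no PSO:yes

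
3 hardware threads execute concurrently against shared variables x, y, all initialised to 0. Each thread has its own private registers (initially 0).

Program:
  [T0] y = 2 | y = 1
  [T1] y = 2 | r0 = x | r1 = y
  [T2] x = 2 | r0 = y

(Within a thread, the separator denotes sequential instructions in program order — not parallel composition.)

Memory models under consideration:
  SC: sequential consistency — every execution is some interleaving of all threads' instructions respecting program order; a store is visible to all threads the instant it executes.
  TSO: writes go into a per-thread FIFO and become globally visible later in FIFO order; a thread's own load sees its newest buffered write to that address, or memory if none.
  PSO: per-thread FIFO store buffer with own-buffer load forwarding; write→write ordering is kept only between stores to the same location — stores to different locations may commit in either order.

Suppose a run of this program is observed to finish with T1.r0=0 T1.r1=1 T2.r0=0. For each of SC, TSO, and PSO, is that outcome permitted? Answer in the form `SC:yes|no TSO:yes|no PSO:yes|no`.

SC:no TSO:yes PSO:yes

outcome vector order: (T1.r0,T1.r1,T2.r0)
[SC] allowed = {(0,1,1), (0,1,2), (0,2,1), (0,2,2), (2,1,0), (2,1,1), (2,1,2), (2,2,0), (2,2,1), (2,2,2)}
[TSO] allowed = {(0,1,0), (0,1,1), (0,1,2), (0,2,0), (0,2,1), (0,2,2), (2,1,0), (2,1,1), (2,1,2), (2,2,0), (2,2,1), (2,2,2)}
[PSO] allowed = {(0,1,0), (0,1,1), (0,1,2), (0,2,0), (0,2,1), (0,2,2), (2,1,0), (2,1,1), (2,1,2), (2,2,0), (2,2,1), (2,2,2)}
target (0,1,0) ∈ {TSO,PSO}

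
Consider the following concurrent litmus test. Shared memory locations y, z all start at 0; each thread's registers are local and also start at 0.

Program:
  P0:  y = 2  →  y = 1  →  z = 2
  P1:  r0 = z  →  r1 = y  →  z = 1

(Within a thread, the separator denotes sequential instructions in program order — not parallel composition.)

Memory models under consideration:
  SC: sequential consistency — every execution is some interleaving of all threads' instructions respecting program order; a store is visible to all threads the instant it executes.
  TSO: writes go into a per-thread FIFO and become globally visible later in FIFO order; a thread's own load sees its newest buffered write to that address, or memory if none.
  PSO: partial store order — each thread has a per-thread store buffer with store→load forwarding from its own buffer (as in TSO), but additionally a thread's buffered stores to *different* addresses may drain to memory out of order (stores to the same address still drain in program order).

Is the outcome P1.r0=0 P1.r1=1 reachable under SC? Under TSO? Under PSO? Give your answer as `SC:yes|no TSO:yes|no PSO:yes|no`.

outcome vector order: (P1.r0,P1.r1)
under SC → <0 0>; <0 1>; <0 2>; <2 1>
under TSO → <0 0>; <0 1>; <0 2>; <2 1>
under PSO → <0 0>; <0 1>; <0 2>; <2 0>; <2 1>; <2 2>
target <0 1> ∈ {SC,TSO,PSO}

SC:yes TSO:yes PSO:yes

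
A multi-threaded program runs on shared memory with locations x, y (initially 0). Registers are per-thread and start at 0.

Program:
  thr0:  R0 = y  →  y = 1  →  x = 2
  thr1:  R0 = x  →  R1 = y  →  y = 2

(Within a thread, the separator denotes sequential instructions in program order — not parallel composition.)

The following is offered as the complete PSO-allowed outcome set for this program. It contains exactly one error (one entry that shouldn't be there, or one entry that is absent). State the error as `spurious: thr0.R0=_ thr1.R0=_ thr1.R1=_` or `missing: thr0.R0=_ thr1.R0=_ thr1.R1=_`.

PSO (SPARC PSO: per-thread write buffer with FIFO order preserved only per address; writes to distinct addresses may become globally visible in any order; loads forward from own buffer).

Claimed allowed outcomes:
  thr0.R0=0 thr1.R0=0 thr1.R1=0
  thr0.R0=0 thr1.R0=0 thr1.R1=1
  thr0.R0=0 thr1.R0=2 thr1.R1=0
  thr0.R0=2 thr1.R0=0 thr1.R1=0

missing: thr0.R0=0 thr1.R0=2 thr1.R1=1

outcome vector order: (thr0.R0,thr1.R0,thr1.R1)
under PSO → <0 0 0>, <0 0 1>, <0 2 0>, <0 2 1>, <2 0 0>
PSO∖claimed = {<0 2 1>}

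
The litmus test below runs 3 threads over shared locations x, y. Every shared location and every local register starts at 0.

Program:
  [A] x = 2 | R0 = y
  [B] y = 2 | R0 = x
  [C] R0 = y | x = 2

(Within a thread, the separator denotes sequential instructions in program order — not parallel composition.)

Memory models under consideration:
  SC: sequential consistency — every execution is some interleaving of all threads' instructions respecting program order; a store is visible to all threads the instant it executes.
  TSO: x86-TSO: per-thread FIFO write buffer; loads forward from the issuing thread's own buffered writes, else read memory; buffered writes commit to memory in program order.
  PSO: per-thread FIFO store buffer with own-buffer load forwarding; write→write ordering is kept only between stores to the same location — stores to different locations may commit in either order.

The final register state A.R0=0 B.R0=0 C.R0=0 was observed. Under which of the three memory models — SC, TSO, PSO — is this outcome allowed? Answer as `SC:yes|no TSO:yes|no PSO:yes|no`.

SC:no TSO:yes PSO:yes

outcome vector order: (A.R0,B.R0,C.R0)
[SC] allowed = {(0,2,0) (0,2,2) (2,0,0) (2,0,2) (2,2,0) (2,2,2)}
[TSO] allowed = {(0,0,0) (0,0,2) (0,2,0) (0,2,2) (2,0,0) (2,0,2) (2,2,0) (2,2,2)}
[PSO] allowed = {(0,0,0) (0,0,2) (0,2,0) (0,2,2) (2,0,0) (2,0,2) (2,2,0) (2,2,2)}
target (0,0,0) ∈ {TSO,PSO}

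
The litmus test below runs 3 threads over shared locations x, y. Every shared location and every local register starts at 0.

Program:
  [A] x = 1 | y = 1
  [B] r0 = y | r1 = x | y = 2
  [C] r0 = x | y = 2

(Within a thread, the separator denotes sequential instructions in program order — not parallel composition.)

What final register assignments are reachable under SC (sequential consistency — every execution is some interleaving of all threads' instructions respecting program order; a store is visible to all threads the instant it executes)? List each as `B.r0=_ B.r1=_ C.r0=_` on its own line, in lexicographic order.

outcome vector order: (B.r0,B.r1,C.r0)
|SC outcomes| = 9

B.r0=0 B.r1=0 C.r0=0
B.r0=0 B.r1=0 C.r0=1
B.r0=0 B.r1=1 C.r0=0
B.r0=0 B.r1=1 C.r0=1
B.r0=1 B.r1=1 C.r0=0
B.r0=1 B.r1=1 C.r0=1
B.r0=2 B.r1=0 C.r0=0
B.r0=2 B.r1=1 C.r0=0
B.r0=2 B.r1=1 C.r0=1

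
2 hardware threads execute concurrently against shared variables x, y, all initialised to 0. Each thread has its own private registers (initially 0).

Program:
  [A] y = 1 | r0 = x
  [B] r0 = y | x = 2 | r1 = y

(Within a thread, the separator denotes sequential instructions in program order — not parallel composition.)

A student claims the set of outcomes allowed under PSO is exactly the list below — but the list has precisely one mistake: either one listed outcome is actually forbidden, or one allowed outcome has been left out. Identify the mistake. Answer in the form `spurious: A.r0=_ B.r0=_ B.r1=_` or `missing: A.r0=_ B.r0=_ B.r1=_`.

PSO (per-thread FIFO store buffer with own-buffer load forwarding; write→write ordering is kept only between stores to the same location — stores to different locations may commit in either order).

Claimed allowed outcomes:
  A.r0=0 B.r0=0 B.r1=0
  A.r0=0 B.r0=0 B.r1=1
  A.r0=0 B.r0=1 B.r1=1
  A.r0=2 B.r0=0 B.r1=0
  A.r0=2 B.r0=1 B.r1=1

missing: A.r0=2 B.r0=0 B.r1=1

outcome vector order: (A.r0,B.r0,B.r1)
[PSO] allowed = {(0,0,0), (0,0,1), (0,1,1), (2,0,0), (2,0,1), (2,1,1)}
PSO∖claimed = {(2,0,1)}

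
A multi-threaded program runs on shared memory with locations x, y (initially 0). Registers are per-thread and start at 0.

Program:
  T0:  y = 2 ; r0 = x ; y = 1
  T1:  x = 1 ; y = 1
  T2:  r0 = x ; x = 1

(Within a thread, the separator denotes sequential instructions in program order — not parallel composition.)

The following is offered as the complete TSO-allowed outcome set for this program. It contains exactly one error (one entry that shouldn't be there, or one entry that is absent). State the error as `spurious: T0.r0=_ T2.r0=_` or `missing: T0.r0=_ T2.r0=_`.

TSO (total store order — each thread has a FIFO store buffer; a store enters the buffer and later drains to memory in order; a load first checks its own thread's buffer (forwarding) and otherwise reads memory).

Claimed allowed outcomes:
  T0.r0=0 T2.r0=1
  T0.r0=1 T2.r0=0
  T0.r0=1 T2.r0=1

missing: T0.r0=0 T2.r0=0

outcome vector order: (T0.r0,T2.r0)
under TSO → 0/0; 0/1; 1/0; 1/1
TSO∖claimed = {0/0}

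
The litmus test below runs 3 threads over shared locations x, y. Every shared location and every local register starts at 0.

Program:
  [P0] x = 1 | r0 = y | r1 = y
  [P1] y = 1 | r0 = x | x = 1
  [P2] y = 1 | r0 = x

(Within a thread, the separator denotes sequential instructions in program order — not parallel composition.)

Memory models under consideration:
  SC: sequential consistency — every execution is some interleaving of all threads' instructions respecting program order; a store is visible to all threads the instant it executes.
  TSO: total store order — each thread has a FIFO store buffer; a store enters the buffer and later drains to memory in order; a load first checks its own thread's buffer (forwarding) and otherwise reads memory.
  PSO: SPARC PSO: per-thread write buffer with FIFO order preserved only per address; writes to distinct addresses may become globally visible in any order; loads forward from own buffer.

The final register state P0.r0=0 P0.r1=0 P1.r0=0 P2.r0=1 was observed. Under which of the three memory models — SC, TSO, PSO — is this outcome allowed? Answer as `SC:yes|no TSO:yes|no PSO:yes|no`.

outcome vector order: (P0.r0,P0.r1,P1.r0,P2.r0)
[SC] allowed = {<0 0 1 1>, <0 1 1 1>, <1 1 0 0>, <1 1 0 1>, <1 1 1 0>, <1 1 1 1>}
[TSO] allowed = {<0 0 0 0>, <0 0 0 1>, <0 0 1 0>, <0 0 1 1>, <0 1 0 0>, <0 1 0 1>, <0 1 1 0>, <0 1 1 1>, <1 1 0 0>, <1 1 0 1>, <1 1 1 0>, <1 1 1 1>}
[PSO] allowed = {<0 0 0 0>, <0 0 0 1>, <0 0 1 0>, <0 0 1 1>, <0 1 0 0>, <0 1 0 1>, <0 1 1 0>, <0 1 1 1>, <1 1 0 0>, <1 1 0 1>, <1 1 1 0>, <1 1 1 1>}
target <0 0 0 1> ∈ {TSO,PSO}

SC:no TSO:yes PSO:yes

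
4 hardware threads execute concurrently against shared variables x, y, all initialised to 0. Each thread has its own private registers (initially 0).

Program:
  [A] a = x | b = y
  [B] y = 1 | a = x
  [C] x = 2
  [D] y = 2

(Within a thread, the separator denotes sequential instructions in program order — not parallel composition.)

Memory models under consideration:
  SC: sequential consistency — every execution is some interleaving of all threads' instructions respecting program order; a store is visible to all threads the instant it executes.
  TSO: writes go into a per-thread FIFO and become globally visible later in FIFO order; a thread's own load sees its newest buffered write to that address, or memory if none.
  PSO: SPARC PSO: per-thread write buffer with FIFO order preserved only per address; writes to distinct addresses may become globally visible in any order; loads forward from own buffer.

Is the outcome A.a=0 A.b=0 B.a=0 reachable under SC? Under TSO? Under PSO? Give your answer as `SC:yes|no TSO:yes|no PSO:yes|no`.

outcome vector order: (A.a,A.b,B.a)
SC: 11 outcomes — {(0,0,0); (0,0,2); (0,1,0); (0,1,2); (0,2,0); (0,2,2); (2,0,2); (2,1,0); (2,1,2); (2,2,0); (2,2,2)}
TSO: 12 outcomes — {(0,0,0); (0,0,2); (0,1,0); (0,1,2); (0,2,0); (0,2,2); (2,0,0); (2,0,2); (2,1,0); (2,1,2); (2,2,0); (2,2,2)}
PSO: 12 outcomes — {(0,0,0); (0,0,2); (0,1,0); (0,1,2); (0,2,0); (0,2,2); (2,0,0); (2,0,2); (2,1,0); (2,1,2); (2,2,0); (2,2,2)}
target (0,0,0) ∈ {SC,TSO,PSO}

SC:yes TSO:yes PSO:yes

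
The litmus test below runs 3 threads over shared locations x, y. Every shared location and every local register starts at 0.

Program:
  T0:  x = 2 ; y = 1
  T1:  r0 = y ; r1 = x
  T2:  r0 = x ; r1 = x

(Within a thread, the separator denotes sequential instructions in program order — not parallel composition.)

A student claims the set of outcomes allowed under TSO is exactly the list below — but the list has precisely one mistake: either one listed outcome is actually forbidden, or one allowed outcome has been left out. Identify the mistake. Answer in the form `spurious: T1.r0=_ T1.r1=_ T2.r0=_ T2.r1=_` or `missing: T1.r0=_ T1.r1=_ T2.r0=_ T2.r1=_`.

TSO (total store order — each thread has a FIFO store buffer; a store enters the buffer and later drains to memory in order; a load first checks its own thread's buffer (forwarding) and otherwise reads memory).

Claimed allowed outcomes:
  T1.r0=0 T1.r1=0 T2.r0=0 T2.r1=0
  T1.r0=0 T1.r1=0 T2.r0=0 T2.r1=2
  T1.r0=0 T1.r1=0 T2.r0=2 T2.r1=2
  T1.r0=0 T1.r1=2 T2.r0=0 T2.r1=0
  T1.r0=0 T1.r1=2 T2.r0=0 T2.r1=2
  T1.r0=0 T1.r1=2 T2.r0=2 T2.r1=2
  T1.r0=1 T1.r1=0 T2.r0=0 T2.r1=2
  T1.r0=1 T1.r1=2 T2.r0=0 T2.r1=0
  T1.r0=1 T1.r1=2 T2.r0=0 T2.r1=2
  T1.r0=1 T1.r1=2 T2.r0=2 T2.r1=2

spurious: T1.r0=1 T1.r1=0 T2.r0=0 T2.r1=2

outcome vector order: (T1.r0,T1.r1,T2.r0,T2.r1)
[TSO] allowed = {<0 0 0 0>; <0 0 0 2>; <0 0 2 2>; <0 2 0 0>; <0 2 0 2>; <0 2 2 2>; <1 2 0 0>; <1 2 0 2>; <1 2 2 2>}
claimed∖TSO = {<1 0 0 2>}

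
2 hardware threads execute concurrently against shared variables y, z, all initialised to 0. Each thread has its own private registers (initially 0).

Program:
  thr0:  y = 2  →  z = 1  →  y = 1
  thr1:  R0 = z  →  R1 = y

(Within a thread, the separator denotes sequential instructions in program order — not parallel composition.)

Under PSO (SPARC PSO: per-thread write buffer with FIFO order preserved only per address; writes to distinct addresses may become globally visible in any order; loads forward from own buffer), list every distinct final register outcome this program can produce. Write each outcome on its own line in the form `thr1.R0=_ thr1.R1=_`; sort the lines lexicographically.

thr1.R0=0 thr1.R1=0
thr1.R0=0 thr1.R1=1
thr1.R0=0 thr1.R1=2
thr1.R0=1 thr1.R1=0
thr1.R0=1 thr1.R1=1
thr1.R0=1 thr1.R1=2

outcome vector order: (thr1.R0,thr1.R1)
|PSO outcomes| = 6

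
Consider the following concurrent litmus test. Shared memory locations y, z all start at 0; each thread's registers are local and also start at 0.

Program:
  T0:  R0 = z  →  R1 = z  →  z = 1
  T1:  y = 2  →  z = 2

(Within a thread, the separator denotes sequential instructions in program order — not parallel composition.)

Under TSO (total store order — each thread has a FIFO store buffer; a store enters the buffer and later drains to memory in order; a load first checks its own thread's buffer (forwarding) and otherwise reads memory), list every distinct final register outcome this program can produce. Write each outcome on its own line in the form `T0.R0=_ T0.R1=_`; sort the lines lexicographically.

T0.R0=0 T0.R1=0
T0.R0=0 T0.R1=2
T0.R0=2 T0.R1=2

outcome vector order: (T0.R0,T0.R1)
|TSO outcomes| = 3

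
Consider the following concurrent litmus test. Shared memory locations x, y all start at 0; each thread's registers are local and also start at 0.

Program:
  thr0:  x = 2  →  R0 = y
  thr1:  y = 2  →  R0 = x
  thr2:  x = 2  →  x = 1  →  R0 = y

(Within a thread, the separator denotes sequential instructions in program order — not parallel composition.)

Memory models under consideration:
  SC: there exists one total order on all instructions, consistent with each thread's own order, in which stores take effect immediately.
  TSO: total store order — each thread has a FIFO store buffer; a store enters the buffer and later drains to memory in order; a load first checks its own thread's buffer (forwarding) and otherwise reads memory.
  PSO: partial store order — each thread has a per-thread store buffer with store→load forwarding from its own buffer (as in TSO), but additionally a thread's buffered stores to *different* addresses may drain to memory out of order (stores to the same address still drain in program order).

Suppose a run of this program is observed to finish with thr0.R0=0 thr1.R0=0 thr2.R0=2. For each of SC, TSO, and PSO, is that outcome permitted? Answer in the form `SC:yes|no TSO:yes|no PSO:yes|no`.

SC:no TSO:yes PSO:yes

outcome vector order: (thr0.R0,thr1.R0,thr2.R0)
SC (9): 010, 012, 020, 022, 202, 210, 212, 220, 222
TSO (12): 000, 002, 010, 012, 020, 022, 200, 202, 210, 212, 220, 222
PSO (12): 000, 002, 010, 012, 020, 022, 200, 202, 210, 212, 220, 222
target 002 ∈ {TSO,PSO}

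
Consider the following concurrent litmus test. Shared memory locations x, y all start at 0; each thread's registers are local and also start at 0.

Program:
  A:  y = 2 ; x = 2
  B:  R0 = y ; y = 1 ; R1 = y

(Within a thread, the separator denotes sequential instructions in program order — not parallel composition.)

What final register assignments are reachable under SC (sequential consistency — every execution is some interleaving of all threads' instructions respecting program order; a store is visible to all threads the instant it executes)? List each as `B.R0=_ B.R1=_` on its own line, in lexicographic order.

outcome vector order: (B.R0,B.R1)
|SC outcomes| = 3

B.R0=0 B.R1=1
B.R0=0 B.R1=2
B.R0=2 B.R1=1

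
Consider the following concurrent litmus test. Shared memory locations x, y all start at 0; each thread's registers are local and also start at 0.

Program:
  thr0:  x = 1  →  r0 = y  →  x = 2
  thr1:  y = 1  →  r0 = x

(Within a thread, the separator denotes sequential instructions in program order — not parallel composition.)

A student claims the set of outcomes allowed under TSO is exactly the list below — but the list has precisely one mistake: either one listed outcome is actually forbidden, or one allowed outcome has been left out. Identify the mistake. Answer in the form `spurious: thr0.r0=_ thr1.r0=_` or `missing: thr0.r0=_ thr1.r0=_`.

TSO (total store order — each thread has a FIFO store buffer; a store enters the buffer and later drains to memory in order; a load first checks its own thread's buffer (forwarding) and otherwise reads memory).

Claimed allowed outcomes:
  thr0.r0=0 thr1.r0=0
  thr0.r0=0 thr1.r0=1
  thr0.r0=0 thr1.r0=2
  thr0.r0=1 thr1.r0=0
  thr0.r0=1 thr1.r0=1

outcome vector order: (thr0.r0,thr1.r0)
TSO: 6 outcomes — {0/0; 0/1; 0/2; 1/0; 1/1; 1/2}
TSO∖claimed = {1/2}

missing: thr0.r0=1 thr1.r0=2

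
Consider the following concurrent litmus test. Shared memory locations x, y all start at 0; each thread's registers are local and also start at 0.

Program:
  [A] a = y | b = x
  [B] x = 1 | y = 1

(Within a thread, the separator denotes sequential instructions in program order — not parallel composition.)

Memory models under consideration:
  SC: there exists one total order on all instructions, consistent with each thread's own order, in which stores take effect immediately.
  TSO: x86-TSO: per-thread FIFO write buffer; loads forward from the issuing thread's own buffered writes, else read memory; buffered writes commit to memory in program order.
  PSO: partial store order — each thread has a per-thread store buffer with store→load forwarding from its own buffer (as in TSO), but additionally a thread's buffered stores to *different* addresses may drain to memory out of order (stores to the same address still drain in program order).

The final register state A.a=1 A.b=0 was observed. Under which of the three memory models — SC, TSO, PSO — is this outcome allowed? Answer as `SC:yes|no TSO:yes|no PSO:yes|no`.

outcome vector order: (A.a,A.b)
SC: 3 outcomes — {(0,0) (0,1) (1,1)}
TSO: 3 outcomes — {(0,0) (0,1) (1,1)}
PSO: 4 outcomes — {(0,0) (0,1) (1,0) (1,1)}
target (1,0) ∈ {PSO}

SC:no TSO:no PSO:yes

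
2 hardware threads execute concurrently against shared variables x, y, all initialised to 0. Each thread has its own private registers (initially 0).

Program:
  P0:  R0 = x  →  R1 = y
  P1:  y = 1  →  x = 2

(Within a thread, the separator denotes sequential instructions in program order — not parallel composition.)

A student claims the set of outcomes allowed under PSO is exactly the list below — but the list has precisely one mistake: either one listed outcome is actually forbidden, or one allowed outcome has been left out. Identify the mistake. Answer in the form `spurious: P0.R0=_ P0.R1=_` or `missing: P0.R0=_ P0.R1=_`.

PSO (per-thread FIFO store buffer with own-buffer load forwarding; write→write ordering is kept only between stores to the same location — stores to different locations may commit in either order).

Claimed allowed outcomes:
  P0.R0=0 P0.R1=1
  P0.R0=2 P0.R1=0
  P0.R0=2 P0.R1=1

outcome vector order: (P0.R0,P0.R1)
PSO: 4 outcomes — {<0 0>; <0 1>; <2 0>; <2 1>}
PSO∖claimed = {<0 0>}

missing: P0.R0=0 P0.R1=0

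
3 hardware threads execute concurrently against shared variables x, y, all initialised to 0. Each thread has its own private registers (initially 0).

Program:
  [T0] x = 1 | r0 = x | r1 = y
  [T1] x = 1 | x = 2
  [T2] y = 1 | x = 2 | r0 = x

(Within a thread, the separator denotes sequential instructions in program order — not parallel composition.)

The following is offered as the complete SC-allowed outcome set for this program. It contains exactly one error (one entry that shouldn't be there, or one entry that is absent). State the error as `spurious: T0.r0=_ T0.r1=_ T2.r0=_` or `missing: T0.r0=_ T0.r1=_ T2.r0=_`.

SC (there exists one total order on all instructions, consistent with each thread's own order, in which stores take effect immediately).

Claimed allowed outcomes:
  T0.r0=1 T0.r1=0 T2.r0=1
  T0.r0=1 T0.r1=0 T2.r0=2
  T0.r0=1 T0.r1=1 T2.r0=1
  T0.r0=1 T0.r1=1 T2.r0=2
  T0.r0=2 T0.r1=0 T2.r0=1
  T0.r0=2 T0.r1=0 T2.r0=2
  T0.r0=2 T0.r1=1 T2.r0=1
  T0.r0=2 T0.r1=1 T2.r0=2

outcome vector order: (T0.r0,T0.r1,T2.r0)
under SC → 1/0/1, 1/0/2, 1/1/1, 1/1/2, 2/0/2, 2/1/1, 2/1/2
claimed∖SC = {2/0/1}

spurious: T0.r0=2 T0.r1=0 T2.r0=1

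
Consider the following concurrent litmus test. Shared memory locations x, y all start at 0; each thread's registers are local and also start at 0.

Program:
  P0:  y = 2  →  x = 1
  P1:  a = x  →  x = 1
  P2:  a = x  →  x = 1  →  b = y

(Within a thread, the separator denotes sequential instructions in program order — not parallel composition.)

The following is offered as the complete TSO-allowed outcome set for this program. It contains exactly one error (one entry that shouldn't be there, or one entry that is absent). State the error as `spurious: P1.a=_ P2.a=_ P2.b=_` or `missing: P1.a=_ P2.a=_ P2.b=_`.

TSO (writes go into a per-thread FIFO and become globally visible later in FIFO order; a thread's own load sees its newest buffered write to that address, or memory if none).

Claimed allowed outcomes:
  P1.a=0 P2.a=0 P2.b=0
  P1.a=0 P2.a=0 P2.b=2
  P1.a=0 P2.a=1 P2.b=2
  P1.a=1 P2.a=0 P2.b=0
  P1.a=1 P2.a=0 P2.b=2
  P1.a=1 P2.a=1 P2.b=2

missing: P1.a=0 P2.a=1 P2.b=0

outcome vector order: (P1.a,P2.a,P2.b)
TSO (7): (0,0,0); (0,0,2); (0,1,0); (0,1,2); (1,0,0); (1,0,2); (1,1,2)
TSO∖claimed = {(0,1,0)}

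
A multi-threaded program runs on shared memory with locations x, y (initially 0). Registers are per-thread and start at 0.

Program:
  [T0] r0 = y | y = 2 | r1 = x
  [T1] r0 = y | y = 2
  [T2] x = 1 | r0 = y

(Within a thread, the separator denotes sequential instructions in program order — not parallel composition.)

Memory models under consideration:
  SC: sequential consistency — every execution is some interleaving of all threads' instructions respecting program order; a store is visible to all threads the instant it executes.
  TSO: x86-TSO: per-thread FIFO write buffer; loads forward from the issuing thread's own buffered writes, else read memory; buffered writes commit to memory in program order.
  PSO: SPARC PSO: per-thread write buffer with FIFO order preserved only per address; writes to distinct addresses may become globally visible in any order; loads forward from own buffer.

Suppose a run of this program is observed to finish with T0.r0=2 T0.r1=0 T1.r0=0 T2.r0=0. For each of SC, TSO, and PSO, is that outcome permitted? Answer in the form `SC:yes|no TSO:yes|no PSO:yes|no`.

outcome vector order: (T0.r0,T0.r1,T1.r0,T2.r0)
SC (9): <0 0 0 2> <0 0 2 2> <0 1 0 0> <0 1 0 2> <0 1 2 0> <0 1 2 2> <2 0 0 2> <2 1 0 0> <2 1 0 2>
TSO (12): <0 0 0 0> <0 0 0 2> <0 0 2 0> <0 0 2 2> <0 1 0 0> <0 1 0 2> <0 1 2 0> <0 1 2 2> <2 0 0 0> <2 0 0 2> <2 1 0 0> <2 1 0 2>
PSO (12): <0 0 0 0> <0 0 0 2> <0 0 2 0> <0 0 2 2> <0 1 0 0> <0 1 0 2> <0 1 2 0> <0 1 2 2> <2 0 0 0> <2 0 0 2> <2 1 0 0> <2 1 0 2>
target <2 0 0 0> ∈ {TSO,PSO}

SC:no TSO:yes PSO:yes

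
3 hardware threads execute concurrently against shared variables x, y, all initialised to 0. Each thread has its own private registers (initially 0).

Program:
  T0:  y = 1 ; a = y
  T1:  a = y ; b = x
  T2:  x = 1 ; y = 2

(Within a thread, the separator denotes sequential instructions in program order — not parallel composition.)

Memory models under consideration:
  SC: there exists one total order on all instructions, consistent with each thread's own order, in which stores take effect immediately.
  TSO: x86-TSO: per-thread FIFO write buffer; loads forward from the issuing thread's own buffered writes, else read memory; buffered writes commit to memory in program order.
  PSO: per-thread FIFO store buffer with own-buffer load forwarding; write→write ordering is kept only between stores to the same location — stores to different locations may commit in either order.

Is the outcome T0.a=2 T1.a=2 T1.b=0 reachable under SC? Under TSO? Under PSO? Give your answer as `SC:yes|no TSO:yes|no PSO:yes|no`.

outcome vector order: (T0.a,T1.a,T1.b)
under SC → <1 0 0>; <1 0 1>; <1 1 0>; <1 1 1>; <1 2 1>; <2 0 0>; <2 0 1>; <2 1 0>; <2 1 1>; <2 2 1>
under TSO → <1 0 0>; <1 0 1>; <1 1 0>; <1 1 1>; <1 2 1>; <2 0 0>; <2 0 1>; <2 1 0>; <2 1 1>; <2 2 1>
under PSO → <1 0 0>; <1 0 1>; <1 1 0>; <1 1 1>; <1 2 0>; <1 2 1>; <2 0 0>; <2 0 1>; <2 1 0>; <2 1 1>; <2 2 0>; <2 2 1>
target <2 2 0> ∈ {PSO}

SC:no TSO:no PSO:yes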